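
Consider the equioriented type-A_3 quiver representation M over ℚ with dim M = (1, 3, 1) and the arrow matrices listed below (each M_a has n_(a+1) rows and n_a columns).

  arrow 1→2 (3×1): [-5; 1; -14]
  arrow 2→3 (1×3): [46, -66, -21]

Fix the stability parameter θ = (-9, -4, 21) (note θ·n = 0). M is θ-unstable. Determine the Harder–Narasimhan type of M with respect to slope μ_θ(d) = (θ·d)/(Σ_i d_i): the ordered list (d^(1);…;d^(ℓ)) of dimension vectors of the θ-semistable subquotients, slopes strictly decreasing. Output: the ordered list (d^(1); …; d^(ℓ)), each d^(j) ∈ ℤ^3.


Via rank(M_{q-1}∘⋯∘M_p): M ≅ I[1,3], I[2,2]^2.
μ_θ-semistable layers: μ^(1)=21; μ^(2)=-4; μ^(3)=-9

((0, 0, 1); (0, 3, 0); (1, 0, 0))


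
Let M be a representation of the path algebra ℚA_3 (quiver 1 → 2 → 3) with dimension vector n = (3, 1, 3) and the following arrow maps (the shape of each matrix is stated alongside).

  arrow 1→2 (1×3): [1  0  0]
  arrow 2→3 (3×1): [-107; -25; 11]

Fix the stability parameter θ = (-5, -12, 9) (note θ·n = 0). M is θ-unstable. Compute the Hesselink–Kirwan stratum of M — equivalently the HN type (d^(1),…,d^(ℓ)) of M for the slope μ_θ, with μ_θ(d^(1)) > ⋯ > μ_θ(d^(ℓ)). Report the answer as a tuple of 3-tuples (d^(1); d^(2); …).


Interval decomposition of M: I[1,1]^2, I[1,3], I[3,3]^2.
HN type (ℓ=3): μ^(1)=9; μ^(2)=-5; μ^(3)=-17/2

((0, 0, 3); (2, 0, 0); (1, 1, 0))


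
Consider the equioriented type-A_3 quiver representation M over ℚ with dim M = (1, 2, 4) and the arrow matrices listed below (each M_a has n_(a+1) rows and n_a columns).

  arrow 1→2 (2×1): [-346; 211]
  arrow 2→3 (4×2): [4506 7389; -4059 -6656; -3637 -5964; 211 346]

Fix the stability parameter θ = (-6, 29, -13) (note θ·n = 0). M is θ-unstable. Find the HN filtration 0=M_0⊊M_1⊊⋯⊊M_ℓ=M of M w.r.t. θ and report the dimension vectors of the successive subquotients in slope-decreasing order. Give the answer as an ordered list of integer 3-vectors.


Barcode: M ≅ I[1,3], I[2,3], I[3,3]^2. HN layers by μ_θ (3 steps, strictly decreasing):
  μ^(1)=8; μ^(2)=-6; μ^(3)=-13

((0, 2, 2); (1, 0, 0); (0, 0, 2))


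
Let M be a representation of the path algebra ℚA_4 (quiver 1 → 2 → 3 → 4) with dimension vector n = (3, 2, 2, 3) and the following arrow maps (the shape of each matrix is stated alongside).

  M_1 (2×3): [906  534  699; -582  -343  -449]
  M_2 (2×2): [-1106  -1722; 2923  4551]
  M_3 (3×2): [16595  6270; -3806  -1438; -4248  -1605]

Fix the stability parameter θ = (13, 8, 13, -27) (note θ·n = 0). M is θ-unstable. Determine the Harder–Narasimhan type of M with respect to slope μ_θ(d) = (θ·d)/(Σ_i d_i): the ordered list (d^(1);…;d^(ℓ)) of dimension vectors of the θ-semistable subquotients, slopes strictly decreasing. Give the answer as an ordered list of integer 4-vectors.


Via rank(M_{q-1}∘⋯∘M_p): M ≅ I[1,1], I[1,2], I[1,4], I[3,4], I[4,4].
μ_θ-semistable layers: μ^(1)=13; μ^(2)=21/2; μ^(3)=7/4; μ^(4)=-7; μ^(5)=-27

((1, 0, 0, 0); (1, 1, 0, 0); (1, 1, 1, 1); (0, 0, 1, 1); (0, 0, 0, 1))


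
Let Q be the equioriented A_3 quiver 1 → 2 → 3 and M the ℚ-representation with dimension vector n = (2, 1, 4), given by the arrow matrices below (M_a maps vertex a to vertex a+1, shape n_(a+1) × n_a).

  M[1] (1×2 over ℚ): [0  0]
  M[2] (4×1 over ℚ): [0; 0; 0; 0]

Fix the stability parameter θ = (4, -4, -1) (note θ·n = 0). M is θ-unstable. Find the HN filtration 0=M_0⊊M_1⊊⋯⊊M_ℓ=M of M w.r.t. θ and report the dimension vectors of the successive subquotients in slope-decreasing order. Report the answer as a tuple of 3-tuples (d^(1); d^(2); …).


Barcode: M ≅ I[1,1]^2, I[2,2], I[3,3]^4. HN layers by μ_θ (3 steps, strictly decreasing):
  μ^(1)=4; μ^(2)=-1; μ^(3)=-4

((2, 0, 0); (0, 0, 4); (0, 1, 0))


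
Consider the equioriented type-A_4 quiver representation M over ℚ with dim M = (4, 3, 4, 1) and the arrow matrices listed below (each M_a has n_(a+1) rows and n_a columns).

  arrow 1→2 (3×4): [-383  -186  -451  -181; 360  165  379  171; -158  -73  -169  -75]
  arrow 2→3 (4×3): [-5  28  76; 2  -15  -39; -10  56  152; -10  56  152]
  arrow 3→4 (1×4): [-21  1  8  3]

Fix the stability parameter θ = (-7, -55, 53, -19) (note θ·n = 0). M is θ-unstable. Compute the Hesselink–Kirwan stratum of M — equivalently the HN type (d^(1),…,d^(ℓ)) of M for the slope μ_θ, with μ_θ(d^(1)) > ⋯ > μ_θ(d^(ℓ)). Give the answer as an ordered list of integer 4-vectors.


Interval decomposition of M: I[1,1], I[1,2], I[1,3], I[1,4], I[3,3]^2.
HN type (ℓ=4): μ^(1)=53; μ^(2)=17; μ^(3)=-7; μ^(4)=-31

((0, 0, 3, 0); (0, 0, 1, 1); (1, 0, 0, 0); (3, 3, 0, 0))


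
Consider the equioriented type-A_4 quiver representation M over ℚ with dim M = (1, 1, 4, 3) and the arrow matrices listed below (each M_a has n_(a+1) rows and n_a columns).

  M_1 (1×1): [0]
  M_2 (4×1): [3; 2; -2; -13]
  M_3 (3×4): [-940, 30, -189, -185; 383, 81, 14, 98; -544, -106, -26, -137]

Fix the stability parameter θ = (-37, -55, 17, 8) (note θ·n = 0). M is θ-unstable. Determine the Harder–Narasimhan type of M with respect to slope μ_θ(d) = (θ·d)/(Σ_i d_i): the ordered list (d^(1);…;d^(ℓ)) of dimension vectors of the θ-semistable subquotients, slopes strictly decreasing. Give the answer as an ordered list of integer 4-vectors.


Barcode: M ≅ I[1,1], I[2,4], I[3,3], I[3,4]^2. HN layers by μ_θ (4 steps, strictly decreasing):
  μ^(1)=17; μ^(2)=25/2; μ^(3)=-37; μ^(4)=-55

((0, 0, 1, 0); (0, 0, 3, 3); (1, 0, 0, 0); (0, 1, 0, 0))


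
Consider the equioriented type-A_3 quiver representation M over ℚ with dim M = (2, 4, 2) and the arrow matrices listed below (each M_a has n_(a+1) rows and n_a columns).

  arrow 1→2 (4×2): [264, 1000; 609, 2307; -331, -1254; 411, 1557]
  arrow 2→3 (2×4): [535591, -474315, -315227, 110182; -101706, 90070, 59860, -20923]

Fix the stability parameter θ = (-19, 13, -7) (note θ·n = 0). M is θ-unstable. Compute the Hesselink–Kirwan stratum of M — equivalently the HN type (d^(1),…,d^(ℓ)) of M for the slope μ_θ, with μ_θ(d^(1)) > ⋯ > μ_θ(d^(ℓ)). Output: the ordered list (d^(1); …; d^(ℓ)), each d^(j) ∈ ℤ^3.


Via rank(M_{q-1}∘⋯∘M_p): M ≅ I[1,3]^2, I[2,2]^2.
μ_θ-semistable layers: μ^(1)=13; μ^(2)=3; μ^(3)=-19

((0, 2, 0); (0, 2, 2); (2, 0, 0))


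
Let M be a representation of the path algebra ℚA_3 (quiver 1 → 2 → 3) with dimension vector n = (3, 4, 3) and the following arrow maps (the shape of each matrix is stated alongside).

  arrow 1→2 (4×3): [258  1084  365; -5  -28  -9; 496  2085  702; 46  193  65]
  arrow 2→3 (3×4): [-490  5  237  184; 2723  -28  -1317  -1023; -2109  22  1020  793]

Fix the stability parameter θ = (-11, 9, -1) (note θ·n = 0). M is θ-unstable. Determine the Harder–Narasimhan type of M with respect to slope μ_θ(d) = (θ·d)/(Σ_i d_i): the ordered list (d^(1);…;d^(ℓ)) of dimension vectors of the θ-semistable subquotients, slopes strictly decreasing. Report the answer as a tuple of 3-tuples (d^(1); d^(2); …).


Interval decomposition of M: I[1,3]^3, I[2,2].
HN type (ℓ=3): μ^(1)=9; μ^(2)=4; μ^(3)=-11

((0, 1, 0); (0, 3, 3); (3, 0, 0))


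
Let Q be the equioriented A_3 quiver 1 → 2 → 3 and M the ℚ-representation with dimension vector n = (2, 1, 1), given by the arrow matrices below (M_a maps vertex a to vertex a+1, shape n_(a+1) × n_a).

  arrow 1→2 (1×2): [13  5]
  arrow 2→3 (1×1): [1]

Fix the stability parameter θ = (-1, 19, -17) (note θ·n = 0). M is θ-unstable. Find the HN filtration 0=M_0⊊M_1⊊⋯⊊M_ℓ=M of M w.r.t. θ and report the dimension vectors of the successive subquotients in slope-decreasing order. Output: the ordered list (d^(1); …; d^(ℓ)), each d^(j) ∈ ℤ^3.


Interval decomposition of M: I[1,1], I[1,3].
HN type (ℓ=2): μ^(1)=1; μ^(2)=-1

((0, 1, 1); (2, 0, 0))


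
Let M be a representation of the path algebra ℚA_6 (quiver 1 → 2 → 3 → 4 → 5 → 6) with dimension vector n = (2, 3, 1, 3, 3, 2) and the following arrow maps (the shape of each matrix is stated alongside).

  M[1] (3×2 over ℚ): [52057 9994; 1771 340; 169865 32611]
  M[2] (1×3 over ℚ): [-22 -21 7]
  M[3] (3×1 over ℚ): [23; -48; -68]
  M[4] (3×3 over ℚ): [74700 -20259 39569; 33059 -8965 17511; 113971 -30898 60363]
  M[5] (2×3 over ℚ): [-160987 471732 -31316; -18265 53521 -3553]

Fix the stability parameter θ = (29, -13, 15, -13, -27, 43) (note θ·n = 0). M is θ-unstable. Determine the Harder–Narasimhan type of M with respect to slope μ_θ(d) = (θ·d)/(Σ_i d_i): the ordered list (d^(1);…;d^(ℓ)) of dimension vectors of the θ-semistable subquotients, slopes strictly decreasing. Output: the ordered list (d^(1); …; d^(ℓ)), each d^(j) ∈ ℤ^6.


Interval decomposition of M: I[1,2], I[1,5], I[2,2], I[4,6]^2.
HN type (ℓ=5): μ^(1)=43; μ^(2)=8; μ^(3)=-9/5; μ^(4)=-13; μ^(5)=-20

((0, 0, 0, 0, 0, 2); (1, 1, 0, 0, 0, 0); (1, 1, 1, 1, 1, 0); (0, 1, 0, 0, 0, 0); (0, 0, 0, 2, 2, 0))


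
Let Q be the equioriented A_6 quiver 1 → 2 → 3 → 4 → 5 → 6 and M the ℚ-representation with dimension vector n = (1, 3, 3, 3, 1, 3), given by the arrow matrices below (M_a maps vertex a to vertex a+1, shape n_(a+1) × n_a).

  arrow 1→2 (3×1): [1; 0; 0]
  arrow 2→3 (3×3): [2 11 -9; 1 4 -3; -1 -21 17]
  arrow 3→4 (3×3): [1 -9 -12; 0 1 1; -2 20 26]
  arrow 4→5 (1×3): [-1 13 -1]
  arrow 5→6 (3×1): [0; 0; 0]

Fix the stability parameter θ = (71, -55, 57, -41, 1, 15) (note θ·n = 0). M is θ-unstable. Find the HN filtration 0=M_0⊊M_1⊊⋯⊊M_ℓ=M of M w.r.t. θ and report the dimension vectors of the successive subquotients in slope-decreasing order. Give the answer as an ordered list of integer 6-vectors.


Interval decomposition of M: I[1,5], I[2,3], I[2,4], I[4,4], I[6,6]^3.
HN type (ℓ=6): μ^(1)=57; μ^(2)=15; μ^(3)=8; μ^(4)=33/5; μ^(5)=-41; μ^(6)=-55

((0, 0, 1, 0, 0, 0); (0, 0, 0, 0, 0, 3); (0, 0, 1, 1, 0, 0); (1, 1, 1, 1, 1, 0); (0, 0, 0, 1, 0, 0); (0, 2, 0, 0, 0, 0))


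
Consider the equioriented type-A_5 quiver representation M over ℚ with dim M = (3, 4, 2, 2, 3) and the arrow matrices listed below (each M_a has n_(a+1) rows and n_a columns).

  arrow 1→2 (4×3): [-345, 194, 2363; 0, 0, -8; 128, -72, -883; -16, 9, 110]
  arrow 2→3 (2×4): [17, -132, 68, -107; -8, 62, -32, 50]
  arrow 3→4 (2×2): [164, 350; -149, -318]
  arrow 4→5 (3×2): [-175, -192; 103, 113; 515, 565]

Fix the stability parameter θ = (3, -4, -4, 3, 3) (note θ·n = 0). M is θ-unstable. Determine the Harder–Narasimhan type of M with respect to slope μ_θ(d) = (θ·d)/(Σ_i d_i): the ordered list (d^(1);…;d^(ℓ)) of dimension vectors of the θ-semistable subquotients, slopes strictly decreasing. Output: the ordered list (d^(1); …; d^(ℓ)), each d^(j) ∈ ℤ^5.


Via rank(M_{q-1}∘⋯∘M_p): M ≅ I[1,2], I[1,5]^2, I[2,2], I[5,5].
μ_θ-semistable layers: μ^(1)=3; μ^(2)=-1/2; μ^(3)=-5/3; μ^(4)=-4

((0, 0, 0, 2, 3); (1, 1, 0, 0, 0); (2, 2, 2, 0, 0); (0, 1, 0, 0, 0))


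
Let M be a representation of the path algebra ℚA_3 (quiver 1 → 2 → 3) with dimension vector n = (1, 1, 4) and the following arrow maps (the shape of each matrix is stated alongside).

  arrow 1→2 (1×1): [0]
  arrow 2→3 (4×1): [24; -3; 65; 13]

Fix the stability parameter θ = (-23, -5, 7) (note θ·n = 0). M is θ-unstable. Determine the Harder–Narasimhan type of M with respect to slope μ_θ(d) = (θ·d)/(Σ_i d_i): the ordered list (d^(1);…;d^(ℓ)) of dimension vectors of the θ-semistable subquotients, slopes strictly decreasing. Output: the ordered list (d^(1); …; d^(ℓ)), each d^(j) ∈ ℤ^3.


Via rank(M_{q-1}∘⋯∘M_p): M ≅ I[1,1], I[2,3], I[3,3]^3.
μ_θ-semistable layers: μ^(1)=7; μ^(2)=-5; μ^(3)=-23

((0, 0, 4); (0, 1, 0); (1, 0, 0))


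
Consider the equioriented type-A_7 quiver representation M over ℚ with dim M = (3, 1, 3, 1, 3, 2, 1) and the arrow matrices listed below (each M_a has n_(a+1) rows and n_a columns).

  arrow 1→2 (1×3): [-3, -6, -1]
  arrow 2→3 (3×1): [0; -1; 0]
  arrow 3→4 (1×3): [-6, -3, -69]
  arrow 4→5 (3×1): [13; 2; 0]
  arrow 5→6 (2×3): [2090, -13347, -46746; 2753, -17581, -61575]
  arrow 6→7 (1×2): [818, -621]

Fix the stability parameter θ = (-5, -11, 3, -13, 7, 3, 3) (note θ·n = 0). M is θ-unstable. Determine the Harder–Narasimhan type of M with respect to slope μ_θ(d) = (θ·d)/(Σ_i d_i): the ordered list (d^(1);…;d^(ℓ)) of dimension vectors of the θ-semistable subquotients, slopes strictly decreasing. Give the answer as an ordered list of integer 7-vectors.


Barcode: M ≅ I[1,1]^2, I[1,7], I[3,3]^2, I[5,5], I[5,6]. HN layers by μ_θ (6 steps, strictly decreasing):
  μ^(1)=7; μ^(2)=5; μ^(3)=13/3; μ^(4)=3; μ^(5)=-5; μ^(6)=-8

((0, 0, 0, 0, 1, 0, 0); (0, 0, 0, 0, 1, 1, 0); (0, 0, 0, 0, 1, 1, 1); (0, 0, 2, 0, 0, 0, 0); (2, 0, 1, 1, 0, 0, 0); (1, 1, 0, 0, 0, 0, 0))


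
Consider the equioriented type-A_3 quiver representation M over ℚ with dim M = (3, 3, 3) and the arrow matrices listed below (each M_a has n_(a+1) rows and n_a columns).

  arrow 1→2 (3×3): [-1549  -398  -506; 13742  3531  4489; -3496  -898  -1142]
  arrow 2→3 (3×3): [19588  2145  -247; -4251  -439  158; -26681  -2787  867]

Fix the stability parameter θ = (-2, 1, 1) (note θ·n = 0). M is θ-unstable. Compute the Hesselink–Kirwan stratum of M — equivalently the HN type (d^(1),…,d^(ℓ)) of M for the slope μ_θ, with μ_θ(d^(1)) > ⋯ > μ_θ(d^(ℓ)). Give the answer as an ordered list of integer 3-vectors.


Barcode: M ≅ I[1,1], I[1,3]^2, I[2,3]. HN layers by μ_θ (2 steps, strictly decreasing):
  μ^(1)=1; μ^(2)=-2

((0, 3, 3); (3, 0, 0))


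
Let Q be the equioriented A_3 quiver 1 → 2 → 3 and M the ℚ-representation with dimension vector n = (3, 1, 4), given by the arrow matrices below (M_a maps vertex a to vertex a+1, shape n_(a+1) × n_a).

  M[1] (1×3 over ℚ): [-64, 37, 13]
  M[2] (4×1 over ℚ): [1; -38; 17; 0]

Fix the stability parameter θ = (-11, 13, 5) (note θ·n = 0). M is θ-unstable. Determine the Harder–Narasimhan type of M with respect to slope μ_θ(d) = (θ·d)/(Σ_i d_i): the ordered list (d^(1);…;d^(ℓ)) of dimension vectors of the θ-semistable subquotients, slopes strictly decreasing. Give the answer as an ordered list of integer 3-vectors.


Via rank(M_{q-1}∘⋯∘M_p): M ≅ I[1,1]^2, I[1,3], I[3,3]^3.
μ_θ-semistable layers: μ^(1)=9; μ^(2)=5; μ^(3)=-11

((0, 1, 1); (0, 0, 3); (3, 0, 0))


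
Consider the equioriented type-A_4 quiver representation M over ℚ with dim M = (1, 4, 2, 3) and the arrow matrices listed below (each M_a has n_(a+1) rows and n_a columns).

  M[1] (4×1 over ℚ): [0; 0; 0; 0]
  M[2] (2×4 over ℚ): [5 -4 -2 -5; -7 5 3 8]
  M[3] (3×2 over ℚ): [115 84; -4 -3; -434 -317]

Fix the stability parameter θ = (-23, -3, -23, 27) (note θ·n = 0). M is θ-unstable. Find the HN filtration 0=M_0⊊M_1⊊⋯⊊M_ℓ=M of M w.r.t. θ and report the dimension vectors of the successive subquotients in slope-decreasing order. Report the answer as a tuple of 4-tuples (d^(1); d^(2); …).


Interval decomposition of M: I[1,1], I[2,2]^2, I[2,4]^2, I[4,4].
HN type (ℓ=4): μ^(1)=27; μ^(2)=-3; μ^(3)=-13; μ^(4)=-23

((0, 0, 0, 3); (0, 2, 0, 0); (0, 2, 2, 0); (1, 0, 0, 0))


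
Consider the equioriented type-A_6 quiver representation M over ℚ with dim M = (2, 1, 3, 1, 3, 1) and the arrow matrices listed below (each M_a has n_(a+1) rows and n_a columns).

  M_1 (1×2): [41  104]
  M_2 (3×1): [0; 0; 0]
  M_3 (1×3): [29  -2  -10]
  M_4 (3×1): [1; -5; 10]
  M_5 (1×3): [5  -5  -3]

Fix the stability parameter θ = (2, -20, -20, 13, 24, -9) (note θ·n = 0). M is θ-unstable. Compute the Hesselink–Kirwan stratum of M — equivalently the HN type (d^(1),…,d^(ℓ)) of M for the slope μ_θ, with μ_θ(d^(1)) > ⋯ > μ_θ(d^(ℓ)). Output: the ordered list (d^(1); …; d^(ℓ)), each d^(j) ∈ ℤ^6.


Barcode: M ≅ I[1,1], I[1,2], I[3,3]^2, I[3,5], I[5,5], I[5,6]. HN layers by μ_θ (6 steps, strictly decreasing):
  μ^(1)=24; μ^(2)=13; μ^(3)=15/2; μ^(4)=2; μ^(5)=-9; μ^(6)=-20

((0, 0, 0, 0, 2, 0); (0, 0, 0, 1, 0, 0); (0, 0, 0, 0, 1, 1); (1, 0, 0, 0, 0, 0); (1, 1, 0, 0, 0, 0); (0, 0, 3, 0, 0, 0))


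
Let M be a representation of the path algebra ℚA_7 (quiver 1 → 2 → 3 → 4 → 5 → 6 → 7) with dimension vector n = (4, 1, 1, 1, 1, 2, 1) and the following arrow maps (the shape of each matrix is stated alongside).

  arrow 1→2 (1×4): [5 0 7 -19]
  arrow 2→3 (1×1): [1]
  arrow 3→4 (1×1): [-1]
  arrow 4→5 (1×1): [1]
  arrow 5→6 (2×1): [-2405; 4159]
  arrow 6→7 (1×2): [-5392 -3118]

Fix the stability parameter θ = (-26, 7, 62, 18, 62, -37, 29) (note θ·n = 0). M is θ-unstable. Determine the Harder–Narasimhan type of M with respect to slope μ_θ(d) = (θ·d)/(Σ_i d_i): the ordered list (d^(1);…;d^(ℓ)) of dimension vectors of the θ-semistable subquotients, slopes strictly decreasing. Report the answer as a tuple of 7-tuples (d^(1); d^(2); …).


Barcode: M ≅ I[1,1]^3, I[1,7], I[6,6]. HN layers by μ_θ (5 steps, strictly decreasing):
  μ^(1)=29; μ^(2)=105/4; μ^(3)=7; μ^(4)=-26; μ^(5)=-37

((0, 0, 0, 0, 0, 0, 1); (0, 0, 1, 1, 1, 1, 0); (0, 1, 0, 0, 0, 0, 0); (4, 0, 0, 0, 0, 0, 0); (0, 0, 0, 0, 0, 1, 0))


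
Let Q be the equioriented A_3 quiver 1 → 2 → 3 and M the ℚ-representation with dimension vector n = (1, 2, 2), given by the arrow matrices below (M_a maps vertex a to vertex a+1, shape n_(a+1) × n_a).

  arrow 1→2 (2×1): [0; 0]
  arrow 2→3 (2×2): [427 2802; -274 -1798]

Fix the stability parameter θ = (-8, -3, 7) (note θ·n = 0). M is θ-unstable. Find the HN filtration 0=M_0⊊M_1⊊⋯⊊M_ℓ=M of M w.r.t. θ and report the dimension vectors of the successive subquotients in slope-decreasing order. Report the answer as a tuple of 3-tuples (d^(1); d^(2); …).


Barcode: M ≅ I[1,1], I[2,3]^2. HN layers by μ_θ (3 steps, strictly decreasing):
  μ^(1)=7; μ^(2)=-3; μ^(3)=-8

((0, 0, 2); (0, 2, 0); (1, 0, 0))


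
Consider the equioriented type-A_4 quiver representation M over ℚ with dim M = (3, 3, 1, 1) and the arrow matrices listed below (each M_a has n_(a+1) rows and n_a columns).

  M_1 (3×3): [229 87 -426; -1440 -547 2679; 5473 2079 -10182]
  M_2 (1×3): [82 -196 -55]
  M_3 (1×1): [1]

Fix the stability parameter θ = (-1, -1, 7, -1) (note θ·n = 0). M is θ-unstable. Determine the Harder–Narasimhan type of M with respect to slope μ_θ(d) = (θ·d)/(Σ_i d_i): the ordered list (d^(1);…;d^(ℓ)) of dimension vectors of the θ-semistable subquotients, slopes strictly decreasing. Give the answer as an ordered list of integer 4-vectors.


Barcode: M ≅ I[1,1], I[1,2], I[1,4], I[2,2]. HN layers by μ_θ (2 steps, strictly decreasing):
  μ^(1)=3; μ^(2)=-1

((0, 0, 1, 1); (3, 3, 0, 0))


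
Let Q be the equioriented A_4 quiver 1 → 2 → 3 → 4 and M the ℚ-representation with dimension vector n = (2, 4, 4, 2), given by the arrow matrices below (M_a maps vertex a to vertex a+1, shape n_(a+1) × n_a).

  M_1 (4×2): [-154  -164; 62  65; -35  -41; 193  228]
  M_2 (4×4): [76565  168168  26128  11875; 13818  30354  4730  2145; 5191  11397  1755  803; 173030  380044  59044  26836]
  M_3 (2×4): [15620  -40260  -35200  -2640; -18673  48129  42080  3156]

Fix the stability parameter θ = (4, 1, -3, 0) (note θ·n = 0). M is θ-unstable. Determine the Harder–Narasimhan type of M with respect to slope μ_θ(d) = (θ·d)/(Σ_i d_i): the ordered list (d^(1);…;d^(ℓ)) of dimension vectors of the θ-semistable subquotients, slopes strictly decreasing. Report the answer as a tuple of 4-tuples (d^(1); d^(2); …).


Interval decomposition of M: I[1,3], I[1,4], I[2,3]^2, I[4,4].
HN type (ℓ=4): μ^(1)=2/3; μ^(2)=1/2; μ^(3)=0; μ^(4)=-1

((1, 1, 1, 0); (1, 1, 1, 1); (0, 0, 0, 1); (0, 2, 2, 0))


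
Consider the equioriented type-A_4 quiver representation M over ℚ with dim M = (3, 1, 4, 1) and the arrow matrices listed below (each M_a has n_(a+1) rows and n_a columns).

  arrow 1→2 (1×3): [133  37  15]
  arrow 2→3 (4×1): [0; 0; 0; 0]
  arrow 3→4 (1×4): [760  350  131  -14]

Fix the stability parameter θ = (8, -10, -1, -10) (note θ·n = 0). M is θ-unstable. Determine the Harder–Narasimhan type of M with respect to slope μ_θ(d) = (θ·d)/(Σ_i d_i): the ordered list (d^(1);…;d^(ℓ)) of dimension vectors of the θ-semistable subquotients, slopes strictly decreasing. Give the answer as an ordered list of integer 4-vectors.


Via rank(M_{q-1}∘⋯∘M_p): M ≅ I[1,1]^2, I[1,2], I[3,3]^3, I[3,4].
μ_θ-semistable layers: μ^(1)=8; μ^(2)=-1; μ^(3)=-11/2

((2, 0, 0, 0); (1, 1, 3, 0); (0, 0, 1, 1))


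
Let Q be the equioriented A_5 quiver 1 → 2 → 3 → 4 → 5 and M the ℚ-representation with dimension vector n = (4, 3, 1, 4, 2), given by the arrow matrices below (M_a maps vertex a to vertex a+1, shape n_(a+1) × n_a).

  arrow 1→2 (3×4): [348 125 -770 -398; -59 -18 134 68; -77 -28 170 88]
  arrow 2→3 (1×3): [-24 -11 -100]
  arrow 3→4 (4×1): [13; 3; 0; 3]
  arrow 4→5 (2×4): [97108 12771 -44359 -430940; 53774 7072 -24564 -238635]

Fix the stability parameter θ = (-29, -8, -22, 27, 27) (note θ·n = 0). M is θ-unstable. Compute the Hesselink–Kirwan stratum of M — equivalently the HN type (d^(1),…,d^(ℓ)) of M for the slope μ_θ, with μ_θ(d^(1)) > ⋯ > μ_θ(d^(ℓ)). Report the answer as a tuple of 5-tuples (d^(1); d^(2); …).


Interval decomposition of M: I[1,1], I[1,2]^2, I[1,5], I[4,4]^2, I[4,5].
HN type (ℓ=4): μ^(1)=27; μ^(2)=-8; μ^(3)=-15; μ^(4)=-29

((0, 0, 0, 4, 2); (0, 2, 0, 0, 0); (0, 1, 1, 0, 0); (4, 0, 0, 0, 0))


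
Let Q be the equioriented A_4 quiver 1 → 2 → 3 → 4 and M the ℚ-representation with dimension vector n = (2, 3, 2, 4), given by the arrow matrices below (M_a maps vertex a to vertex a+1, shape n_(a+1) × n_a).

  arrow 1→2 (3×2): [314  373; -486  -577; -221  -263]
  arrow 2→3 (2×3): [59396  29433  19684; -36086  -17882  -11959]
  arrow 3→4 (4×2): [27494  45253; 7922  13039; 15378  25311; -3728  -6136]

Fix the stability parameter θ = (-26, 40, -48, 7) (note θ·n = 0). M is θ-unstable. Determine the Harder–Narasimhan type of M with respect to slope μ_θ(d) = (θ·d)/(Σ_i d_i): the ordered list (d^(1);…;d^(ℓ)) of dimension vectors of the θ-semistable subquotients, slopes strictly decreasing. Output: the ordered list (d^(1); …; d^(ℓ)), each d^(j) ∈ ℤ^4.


Via rank(M_{q-1}∘⋯∘M_p): M ≅ I[1,3], I[1,4], I[2,2], I[4,4]^3.
μ_θ-semistable layers: μ^(1)=40; μ^(2)=7; μ^(3)=-4; μ^(4)=-26

((0, 1, 0, 0); (0, 0, 0, 4); (0, 2, 2, 0); (2, 0, 0, 0))


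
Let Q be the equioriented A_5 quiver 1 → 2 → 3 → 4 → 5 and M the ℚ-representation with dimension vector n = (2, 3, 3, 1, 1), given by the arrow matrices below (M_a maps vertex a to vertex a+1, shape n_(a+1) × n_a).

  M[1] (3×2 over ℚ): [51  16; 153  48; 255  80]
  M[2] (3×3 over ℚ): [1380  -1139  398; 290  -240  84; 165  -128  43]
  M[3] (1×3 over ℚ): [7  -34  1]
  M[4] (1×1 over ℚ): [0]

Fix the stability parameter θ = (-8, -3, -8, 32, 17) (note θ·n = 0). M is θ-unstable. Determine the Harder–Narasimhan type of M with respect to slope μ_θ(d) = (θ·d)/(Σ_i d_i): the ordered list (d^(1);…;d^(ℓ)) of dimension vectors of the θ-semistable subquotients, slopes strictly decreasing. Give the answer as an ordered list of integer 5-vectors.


Via rank(M_{q-1}∘⋯∘M_p): M ≅ I[1,1], I[1,4], I[2,3]^2, I[5,5].
μ_θ-semistable layers: μ^(1)=32; μ^(2)=17; μ^(3)=-11/2; μ^(4)=-8

((0, 0, 0, 1, 0); (0, 0, 0, 0, 1); (0, 3, 3, 0, 0); (2, 0, 0, 0, 0))


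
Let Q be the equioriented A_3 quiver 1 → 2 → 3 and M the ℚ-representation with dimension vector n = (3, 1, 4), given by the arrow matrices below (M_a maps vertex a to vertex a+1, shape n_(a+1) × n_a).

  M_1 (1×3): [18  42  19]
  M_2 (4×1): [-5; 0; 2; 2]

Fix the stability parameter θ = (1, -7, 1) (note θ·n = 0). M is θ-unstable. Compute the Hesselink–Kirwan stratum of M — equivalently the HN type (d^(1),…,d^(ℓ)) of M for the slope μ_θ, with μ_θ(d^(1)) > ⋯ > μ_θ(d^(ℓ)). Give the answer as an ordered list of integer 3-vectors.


Interval decomposition of M: I[1,1]^2, I[1,3], I[3,3]^3.
HN type (ℓ=2): μ^(1)=1; μ^(2)=-3

((2, 0, 4); (1, 1, 0))


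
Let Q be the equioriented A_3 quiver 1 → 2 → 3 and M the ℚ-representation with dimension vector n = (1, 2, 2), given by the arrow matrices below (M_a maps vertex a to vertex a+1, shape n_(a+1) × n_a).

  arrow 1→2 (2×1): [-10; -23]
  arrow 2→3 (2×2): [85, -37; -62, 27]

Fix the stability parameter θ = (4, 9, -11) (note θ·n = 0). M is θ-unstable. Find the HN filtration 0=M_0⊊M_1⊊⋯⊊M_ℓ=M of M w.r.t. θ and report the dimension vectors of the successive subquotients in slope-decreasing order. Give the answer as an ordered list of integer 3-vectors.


Via rank(M_{q-1}∘⋯∘M_p): M ≅ I[1,3], I[2,3].
μ_θ-semistable layers: μ^(1)=2/3; μ^(2)=-1

((1, 1, 1); (0, 1, 1))


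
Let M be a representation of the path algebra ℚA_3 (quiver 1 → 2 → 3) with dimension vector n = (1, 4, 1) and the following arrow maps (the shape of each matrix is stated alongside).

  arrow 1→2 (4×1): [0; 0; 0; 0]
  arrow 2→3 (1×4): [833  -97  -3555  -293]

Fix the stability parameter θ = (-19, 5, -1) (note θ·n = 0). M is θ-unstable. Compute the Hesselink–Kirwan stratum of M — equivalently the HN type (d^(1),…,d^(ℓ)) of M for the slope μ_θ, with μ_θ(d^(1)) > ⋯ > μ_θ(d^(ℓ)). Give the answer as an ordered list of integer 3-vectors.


Interval decomposition of M: I[1,1], I[2,2]^3, I[2,3].
HN type (ℓ=3): μ^(1)=5; μ^(2)=2; μ^(3)=-19

((0, 3, 0); (0, 1, 1); (1, 0, 0))


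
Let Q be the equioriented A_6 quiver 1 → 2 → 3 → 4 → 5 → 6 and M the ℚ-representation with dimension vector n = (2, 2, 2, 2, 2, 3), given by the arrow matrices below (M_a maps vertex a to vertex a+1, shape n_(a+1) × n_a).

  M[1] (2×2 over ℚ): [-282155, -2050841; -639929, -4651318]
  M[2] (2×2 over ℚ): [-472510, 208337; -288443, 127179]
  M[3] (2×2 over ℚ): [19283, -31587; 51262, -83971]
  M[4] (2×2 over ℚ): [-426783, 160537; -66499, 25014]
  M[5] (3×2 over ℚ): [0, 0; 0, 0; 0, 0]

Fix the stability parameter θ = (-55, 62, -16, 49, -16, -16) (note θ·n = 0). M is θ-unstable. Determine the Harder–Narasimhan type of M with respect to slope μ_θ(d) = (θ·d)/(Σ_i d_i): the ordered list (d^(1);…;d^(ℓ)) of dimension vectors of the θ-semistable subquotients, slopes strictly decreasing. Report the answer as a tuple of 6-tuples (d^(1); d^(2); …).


Via rank(M_{q-1}∘⋯∘M_p): M ≅ I[1,5]^2, I[6,6]^3.
μ_θ-semistable layers: μ^(1)=79/4; μ^(2)=-16; μ^(3)=-55

((0, 2, 2, 2, 2, 0); (0, 0, 0, 0, 0, 3); (2, 0, 0, 0, 0, 0))


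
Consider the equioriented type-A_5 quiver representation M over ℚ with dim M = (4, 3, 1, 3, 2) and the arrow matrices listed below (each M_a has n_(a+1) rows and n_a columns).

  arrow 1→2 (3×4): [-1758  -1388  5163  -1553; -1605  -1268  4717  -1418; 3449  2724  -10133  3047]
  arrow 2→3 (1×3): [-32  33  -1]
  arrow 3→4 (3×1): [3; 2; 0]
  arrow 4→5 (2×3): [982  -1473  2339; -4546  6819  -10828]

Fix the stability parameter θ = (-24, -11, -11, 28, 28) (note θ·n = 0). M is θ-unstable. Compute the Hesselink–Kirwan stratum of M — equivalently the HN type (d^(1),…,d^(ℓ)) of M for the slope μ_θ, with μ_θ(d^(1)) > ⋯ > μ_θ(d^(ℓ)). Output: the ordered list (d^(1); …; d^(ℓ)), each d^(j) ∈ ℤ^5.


Barcode: M ≅ I[1,1], I[1,2]^2, I[1,4], I[4,5]^2. HN layers by μ_θ (3 steps, strictly decreasing):
  μ^(1)=28; μ^(2)=-11; μ^(3)=-24

((0, 0, 0, 3, 2); (0, 3, 1, 0, 0); (4, 0, 0, 0, 0))


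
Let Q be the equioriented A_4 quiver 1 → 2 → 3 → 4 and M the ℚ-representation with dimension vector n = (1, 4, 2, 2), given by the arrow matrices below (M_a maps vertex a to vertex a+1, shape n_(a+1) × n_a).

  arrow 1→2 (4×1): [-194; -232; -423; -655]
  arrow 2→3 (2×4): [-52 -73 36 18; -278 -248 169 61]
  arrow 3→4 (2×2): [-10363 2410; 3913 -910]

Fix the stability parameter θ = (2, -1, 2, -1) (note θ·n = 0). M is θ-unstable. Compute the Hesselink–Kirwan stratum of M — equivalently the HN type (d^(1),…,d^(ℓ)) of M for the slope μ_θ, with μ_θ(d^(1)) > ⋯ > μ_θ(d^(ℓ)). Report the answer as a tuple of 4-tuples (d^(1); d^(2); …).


Barcode: M ≅ I[1,4], I[2,2]^2, I[2,3], I[4,4]. HN layers by μ_θ (3 steps, strictly decreasing):
  μ^(1)=2; μ^(2)=1/2; μ^(3)=-1

((0, 0, 1, 0); (1, 1, 1, 1); (0, 3, 0, 1))


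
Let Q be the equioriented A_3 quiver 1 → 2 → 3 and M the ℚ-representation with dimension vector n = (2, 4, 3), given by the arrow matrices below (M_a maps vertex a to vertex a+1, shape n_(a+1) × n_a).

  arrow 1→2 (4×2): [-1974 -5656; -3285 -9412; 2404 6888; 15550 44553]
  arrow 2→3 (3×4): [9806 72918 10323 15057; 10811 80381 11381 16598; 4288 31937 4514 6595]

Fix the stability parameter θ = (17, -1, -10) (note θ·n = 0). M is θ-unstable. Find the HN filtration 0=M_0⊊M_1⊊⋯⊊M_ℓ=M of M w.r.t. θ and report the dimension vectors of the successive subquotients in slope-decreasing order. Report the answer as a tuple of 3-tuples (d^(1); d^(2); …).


Via rank(M_{q-1}∘⋯∘M_p): M ≅ I[1,3]^2, I[2,2], I[2,3].
μ_θ-semistable layers: μ^(1)=2; μ^(2)=-1; μ^(3)=-11/2

((2, 2, 2); (0, 1, 0); (0, 1, 1))


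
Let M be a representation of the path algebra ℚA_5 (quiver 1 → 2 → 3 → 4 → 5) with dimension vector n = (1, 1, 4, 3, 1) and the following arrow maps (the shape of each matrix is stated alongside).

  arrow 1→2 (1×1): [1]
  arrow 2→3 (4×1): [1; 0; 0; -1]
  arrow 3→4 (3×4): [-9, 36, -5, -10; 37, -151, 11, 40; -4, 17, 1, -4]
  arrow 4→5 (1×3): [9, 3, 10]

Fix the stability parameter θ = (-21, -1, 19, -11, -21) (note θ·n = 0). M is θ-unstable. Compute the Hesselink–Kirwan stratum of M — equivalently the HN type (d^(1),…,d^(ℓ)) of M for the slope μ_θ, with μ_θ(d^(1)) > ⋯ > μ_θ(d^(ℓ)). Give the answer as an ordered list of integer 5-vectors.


Barcode: M ≅ I[1,4], I[3,3], I[3,4], I[3,5]. HN layers by μ_θ (5 steps, strictly decreasing):
  μ^(1)=19; μ^(2)=4; μ^(3)=-1; μ^(4)=-13/3; μ^(5)=-21

((0, 0, 1, 0, 0); (0, 0, 2, 2, 0); (0, 1, 0, 0, 0); (0, 0, 1, 1, 1); (1, 0, 0, 0, 0))


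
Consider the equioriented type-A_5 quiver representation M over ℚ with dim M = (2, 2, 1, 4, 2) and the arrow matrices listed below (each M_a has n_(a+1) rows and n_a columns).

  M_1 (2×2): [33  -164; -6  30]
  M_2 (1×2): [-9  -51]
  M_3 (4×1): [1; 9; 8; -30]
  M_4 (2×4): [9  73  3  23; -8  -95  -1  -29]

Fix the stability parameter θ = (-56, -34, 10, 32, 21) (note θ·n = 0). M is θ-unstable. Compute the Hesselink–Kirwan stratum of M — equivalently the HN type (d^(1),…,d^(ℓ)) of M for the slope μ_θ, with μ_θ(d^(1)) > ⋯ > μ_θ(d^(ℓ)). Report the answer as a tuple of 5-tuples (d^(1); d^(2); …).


Interval decomposition of M: I[1,2], I[1,5], I[4,4]^2, I[4,5].
HN type (ℓ=5): μ^(1)=32; μ^(2)=53/2; μ^(3)=10; μ^(4)=-34; μ^(5)=-56

((0, 0, 0, 2, 0); (0, 0, 0, 2, 2); (0, 0, 1, 0, 0); (0, 2, 0, 0, 0); (2, 0, 0, 0, 0))


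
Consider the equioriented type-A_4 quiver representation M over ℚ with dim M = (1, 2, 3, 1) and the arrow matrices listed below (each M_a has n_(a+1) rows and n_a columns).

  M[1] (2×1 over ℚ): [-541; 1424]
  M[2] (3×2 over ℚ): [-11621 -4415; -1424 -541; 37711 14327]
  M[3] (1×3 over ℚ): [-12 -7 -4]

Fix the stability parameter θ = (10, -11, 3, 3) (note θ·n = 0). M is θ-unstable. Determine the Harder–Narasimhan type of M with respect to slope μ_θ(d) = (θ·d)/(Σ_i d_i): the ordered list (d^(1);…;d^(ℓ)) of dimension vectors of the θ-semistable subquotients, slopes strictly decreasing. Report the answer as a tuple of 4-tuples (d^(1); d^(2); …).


Barcode: M ≅ I[1,3], I[2,4], I[3,3]. HN layers by μ_θ (3 steps, strictly decreasing):
  μ^(1)=3; μ^(2)=-1/2; μ^(3)=-11

((0, 0, 3, 1); (1, 1, 0, 0); (0, 1, 0, 0))


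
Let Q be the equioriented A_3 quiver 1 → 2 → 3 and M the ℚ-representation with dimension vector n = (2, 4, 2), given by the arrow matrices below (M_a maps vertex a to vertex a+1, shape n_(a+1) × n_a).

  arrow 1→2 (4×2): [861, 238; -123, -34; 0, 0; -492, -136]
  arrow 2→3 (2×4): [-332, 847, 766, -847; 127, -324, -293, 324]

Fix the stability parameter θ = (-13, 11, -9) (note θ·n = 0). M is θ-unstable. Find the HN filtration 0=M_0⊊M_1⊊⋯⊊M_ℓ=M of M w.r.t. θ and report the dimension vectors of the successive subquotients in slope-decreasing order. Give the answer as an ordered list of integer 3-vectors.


Interval decomposition of M: I[1,1], I[1,3], I[2,2]^2, I[2,3].
HN type (ℓ=3): μ^(1)=11; μ^(2)=1; μ^(3)=-13

((0, 2, 0); (0, 2, 2); (2, 0, 0))


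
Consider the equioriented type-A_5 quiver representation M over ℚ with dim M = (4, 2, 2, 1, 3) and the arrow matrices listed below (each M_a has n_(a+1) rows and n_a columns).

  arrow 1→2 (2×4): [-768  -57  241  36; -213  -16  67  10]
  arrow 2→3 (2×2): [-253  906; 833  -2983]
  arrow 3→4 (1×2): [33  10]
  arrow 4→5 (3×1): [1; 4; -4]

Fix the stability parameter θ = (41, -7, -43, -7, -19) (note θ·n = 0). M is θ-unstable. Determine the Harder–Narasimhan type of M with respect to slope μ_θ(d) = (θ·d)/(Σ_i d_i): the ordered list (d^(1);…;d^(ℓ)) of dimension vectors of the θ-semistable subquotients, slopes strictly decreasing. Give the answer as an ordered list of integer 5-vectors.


Interval decomposition of M: I[1,1]^2, I[1,3], I[1,5], I[5,5]^2.
HN type (ℓ=4): μ^(1)=41; μ^(2)=-3; μ^(3)=-7; μ^(4)=-19

((2, 0, 0, 0, 0); (1, 1, 1, 0, 0); (1, 1, 1, 1, 1); (0, 0, 0, 0, 2))


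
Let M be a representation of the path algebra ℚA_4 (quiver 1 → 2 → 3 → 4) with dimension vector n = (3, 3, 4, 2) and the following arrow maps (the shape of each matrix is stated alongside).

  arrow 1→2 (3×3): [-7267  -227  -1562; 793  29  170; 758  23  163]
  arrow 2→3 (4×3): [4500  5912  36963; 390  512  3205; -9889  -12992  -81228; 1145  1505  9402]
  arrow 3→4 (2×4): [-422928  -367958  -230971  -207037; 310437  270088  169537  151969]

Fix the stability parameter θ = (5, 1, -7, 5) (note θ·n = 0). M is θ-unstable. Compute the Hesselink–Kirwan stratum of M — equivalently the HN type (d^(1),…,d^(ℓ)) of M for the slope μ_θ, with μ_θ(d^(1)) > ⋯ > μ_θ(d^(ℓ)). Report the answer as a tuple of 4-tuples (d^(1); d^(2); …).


Via rank(M_{q-1}∘⋯∘M_p): M ≅ I[1,1], I[1,4]^2, I[2,3], I[3,3].
μ_θ-semistable layers: μ^(1)=5; μ^(2)=-1/3; μ^(3)=-3; μ^(4)=-7

((1, 0, 0, 2); (2, 2, 2, 0); (0, 1, 1, 0); (0, 0, 1, 0))


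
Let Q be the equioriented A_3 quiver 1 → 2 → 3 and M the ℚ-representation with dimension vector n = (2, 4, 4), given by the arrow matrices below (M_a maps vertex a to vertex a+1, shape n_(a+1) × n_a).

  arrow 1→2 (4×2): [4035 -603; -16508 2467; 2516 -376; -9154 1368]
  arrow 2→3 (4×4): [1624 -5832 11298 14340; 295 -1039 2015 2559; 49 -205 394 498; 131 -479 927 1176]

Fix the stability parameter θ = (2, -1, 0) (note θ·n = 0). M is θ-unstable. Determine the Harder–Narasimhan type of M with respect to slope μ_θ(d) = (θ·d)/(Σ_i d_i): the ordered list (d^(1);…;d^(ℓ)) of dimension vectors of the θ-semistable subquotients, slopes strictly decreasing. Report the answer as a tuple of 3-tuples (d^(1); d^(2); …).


Via rank(M_{q-1}∘⋯∘M_p): M ≅ I[1,2], I[1,3], I[2,3]^2, I[3,3].
μ_θ-semistable layers: μ^(1)=1/2; μ^(2)=1/3; μ^(3)=0; μ^(4)=-1

((1, 1, 0); (1, 1, 1); (0, 0, 3); (0, 2, 0))


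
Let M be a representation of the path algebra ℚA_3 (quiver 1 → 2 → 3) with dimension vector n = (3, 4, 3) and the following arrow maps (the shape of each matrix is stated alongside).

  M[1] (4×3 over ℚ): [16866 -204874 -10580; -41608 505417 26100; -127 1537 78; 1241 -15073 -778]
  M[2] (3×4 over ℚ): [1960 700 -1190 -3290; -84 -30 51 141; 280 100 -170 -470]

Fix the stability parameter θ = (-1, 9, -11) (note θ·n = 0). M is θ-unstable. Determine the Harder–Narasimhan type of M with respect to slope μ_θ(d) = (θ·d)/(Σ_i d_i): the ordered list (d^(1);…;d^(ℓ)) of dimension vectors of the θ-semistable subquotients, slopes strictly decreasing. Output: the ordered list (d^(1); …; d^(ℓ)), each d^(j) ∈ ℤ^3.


Barcode: M ≅ I[1,1], I[1,2]^2, I[2,2], I[2,3], I[3,3]^2. HN layers by μ_θ (3 steps, strictly decreasing):
  μ^(1)=9; μ^(2)=-1; μ^(3)=-11

((0, 3, 0); (3, 1, 1); (0, 0, 2))


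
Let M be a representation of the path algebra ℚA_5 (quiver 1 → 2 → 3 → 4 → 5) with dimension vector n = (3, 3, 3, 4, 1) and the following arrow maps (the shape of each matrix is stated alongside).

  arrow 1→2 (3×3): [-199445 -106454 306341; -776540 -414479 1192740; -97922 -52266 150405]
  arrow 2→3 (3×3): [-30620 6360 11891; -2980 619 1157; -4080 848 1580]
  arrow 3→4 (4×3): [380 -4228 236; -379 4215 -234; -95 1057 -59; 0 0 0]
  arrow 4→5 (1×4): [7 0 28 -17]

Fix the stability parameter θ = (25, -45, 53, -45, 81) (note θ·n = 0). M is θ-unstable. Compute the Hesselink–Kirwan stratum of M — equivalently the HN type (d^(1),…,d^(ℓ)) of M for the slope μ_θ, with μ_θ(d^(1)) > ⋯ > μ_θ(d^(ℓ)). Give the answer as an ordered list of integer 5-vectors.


Interval decomposition of M: I[1,2], I[1,4]^2, I[3,3], I[4,4], I[4,5].
HN type (ℓ=5): μ^(1)=81; μ^(2)=53; μ^(3)=4; μ^(4)=-10; μ^(5)=-45

((0, 0, 0, 0, 1); (0, 0, 1, 0, 0); (0, 0, 2, 2, 0); (3, 3, 0, 0, 0); (0, 0, 0, 2, 0))


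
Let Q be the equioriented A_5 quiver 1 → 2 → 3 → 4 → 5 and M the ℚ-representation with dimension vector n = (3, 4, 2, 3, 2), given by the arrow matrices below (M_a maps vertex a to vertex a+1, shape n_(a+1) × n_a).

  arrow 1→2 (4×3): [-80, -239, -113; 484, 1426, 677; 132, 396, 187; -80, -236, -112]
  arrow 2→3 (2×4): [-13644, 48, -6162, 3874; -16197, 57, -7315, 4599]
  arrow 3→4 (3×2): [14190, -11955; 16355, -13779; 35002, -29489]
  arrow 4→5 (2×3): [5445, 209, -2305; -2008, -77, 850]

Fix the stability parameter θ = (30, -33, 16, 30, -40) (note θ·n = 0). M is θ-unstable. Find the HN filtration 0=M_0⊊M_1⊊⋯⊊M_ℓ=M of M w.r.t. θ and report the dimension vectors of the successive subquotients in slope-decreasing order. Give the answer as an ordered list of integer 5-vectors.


Barcode: M ≅ I[1,1], I[1,4], I[1,5], I[2,2]^2, I[4,5]. HN layers by μ_θ (6 steps, strictly decreasing):
  μ^(1)=30; μ^(2)=16; μ^(3)=2; μ^(4)=-3/2; μ^(5)=-5; μ^(6)=-33

((1, 0, 0, 1, 0); (0, 0, 1, 0, 0); (0, 0, 1, 1, 1); (2, 2, 0, 0, 0); (0, 0, 0, 1, 1); (0, 2, 0, 0, 0))


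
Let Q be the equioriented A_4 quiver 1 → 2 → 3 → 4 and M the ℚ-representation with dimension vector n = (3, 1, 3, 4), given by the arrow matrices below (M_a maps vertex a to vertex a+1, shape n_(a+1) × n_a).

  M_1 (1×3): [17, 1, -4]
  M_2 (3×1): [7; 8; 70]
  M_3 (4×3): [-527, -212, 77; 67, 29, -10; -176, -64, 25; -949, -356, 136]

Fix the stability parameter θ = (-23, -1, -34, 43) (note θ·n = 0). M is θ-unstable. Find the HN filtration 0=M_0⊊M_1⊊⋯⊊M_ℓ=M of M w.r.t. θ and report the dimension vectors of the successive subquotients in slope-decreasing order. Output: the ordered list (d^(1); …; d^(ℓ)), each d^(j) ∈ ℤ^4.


Interval decomposition of M: I[1,1]^2, I[1,4], I[3,4]^2, I[4,4].
HN type (ℓ=4): μ^(1)=43; μ^(2)=-35/2; μ^(3)=-23; μ^(4)=-34

((0, 0, 0, 4); (0, 1, 1, 0); (3, 0, 0, 0); (0, 0, 2, 0))


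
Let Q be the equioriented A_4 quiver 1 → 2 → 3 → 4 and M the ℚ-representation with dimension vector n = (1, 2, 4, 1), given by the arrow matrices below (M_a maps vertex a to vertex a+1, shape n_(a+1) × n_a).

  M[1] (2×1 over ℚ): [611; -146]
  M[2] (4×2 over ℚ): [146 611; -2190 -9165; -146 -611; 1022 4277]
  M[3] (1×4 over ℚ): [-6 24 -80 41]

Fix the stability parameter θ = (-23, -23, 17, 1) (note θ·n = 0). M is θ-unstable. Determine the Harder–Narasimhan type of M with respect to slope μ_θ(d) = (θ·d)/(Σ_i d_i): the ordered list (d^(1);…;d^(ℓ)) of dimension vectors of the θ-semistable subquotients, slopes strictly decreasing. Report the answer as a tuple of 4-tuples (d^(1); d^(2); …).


Interval decomposition of M: I[1,2], I[2,4], I[3,3]^3.
HN type (ℓ=3): μ^(1)=17; μ^(2)=9; μ^(3)=-23

((0, 0, 3, 0); (0, 0, 1, 1); (1, 2, 0, 0))
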